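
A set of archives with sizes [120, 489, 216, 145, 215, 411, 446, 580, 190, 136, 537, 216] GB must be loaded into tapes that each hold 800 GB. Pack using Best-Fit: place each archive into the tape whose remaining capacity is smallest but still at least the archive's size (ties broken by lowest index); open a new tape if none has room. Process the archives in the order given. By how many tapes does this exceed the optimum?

Best-Fit: [120,489,145] [216,215] [411] [446,136,216] [580,190] [537] → 6 tapes.
Total size 3701 GB; any packing needs at least ⌈3701/800⌉ = 5 tapes.
An optimal packing achieves that bound: [580,216] [537,216] [489,215] [446,190,145] [411,136,120] → 5 tapes.
Excess: 6 − 5 = 1.

1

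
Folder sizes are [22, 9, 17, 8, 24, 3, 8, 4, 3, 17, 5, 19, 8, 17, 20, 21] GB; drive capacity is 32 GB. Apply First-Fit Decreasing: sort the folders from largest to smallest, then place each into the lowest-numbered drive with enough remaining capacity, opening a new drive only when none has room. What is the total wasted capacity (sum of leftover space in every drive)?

51

Sorted descending: 24, 22, 21, 20, 19, 17, 17, 17, 9, 8, 8, 8, 5, 4, 3, 3.
drive 1: place 24 GB, 8 GB left
drive 2: place 22 GB, 10 GB left
drive 3: place 21 GB, 11 GB left
drive 4: place 20 GB, 12 GB left
drive 5: place 19 GB, 13 GB left
drive 6: place 17 GB, 15 GB left
drive 7: place 17 GB, 15 GB left
drive 8: place 17 GB, 15 GB left
drive 2: place 9 GB, 1 GB left
drive 1: place 8 GB, 0 GB left
drive 3: place 8 GB, 3 GB left
drive 4: place 8 GB, 4 GB left
drive 5: place 5 GB, 8 GB left
drive 4: place 4 GB, 0 GB left
drive 3: place 3 GB, 0 GB left
drive 5: place 3 GB, 5 GB left
8 drives × 32 GB = 256 GB; used 205 GB; unused 51 GB.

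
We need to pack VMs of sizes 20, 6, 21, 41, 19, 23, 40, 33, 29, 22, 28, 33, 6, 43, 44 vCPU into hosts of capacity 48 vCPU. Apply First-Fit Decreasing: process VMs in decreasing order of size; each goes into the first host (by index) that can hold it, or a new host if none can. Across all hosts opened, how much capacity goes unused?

Sorted descending: 44, 43, 41, 40, 33, 33, 29, 28, 23, 22, 21, 20, 19, 6, 6.
44 vCPU → host 1 (remaining 4 vCPU)
43 vCPU → host 2 (remaining 5 vCPU)
41 vCPU → host 3 (remaining 7 vCPU)
40 vCPU → host 4 (remaining 8 vCPU)
33 vCPU → host 5 (remaining 15 vCPU)
33 vCPU → host 6 (remaining 15 vCPU)
29 vCPU → host 7 (remaining 19 vCPU)
28 vCPU → host 8 (remaining 20 vCPU)
23 vCPU → host 9 (remaining 25 vCPU)
22 vCPU → host 9 (remaining 3 vCPU)
21 vCPU → host 10 (remaining 27 vCPU)
20 vCPU → host 8 (remaining 0 vCPU)
19 vCPU → host 7 (remaining 0 vCPU)
6 vCPU → host 3 (remaining 1 vCPU)
6 vCPU → host 4 (remaining 2 vCPU)
10 hosts × 48 vCPU = 480 vCPU; used 408 vCPU; unused 72 vCPU.

72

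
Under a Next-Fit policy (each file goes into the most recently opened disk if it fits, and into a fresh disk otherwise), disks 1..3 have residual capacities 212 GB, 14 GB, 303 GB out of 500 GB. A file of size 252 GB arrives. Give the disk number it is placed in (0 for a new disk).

Next-Fit only looks at disk 3, which has 303 GB free.
252 GB fits there.

3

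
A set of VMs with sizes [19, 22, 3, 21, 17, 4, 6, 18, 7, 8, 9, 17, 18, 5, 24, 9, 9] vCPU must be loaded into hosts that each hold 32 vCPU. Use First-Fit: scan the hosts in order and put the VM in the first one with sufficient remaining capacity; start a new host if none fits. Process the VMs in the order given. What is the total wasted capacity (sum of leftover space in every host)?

host 1: place 19 vCPU, 13 vCPU left
host 2: place 22 vCPU, 10 vCPU left
host 1: place 3 vCPU, 10 vCPU left
host 3: place 21 vCPU, 11 vCPU left
host 4: place 17 vCPU, 15 vCPU left
host 1: place 4 vCPU, 6 vCPU left
host 1: place 6 vCPU, 0 vCPU left
host 5: place 18 vCPU, 14 vCPU left
host 2: place 7 vCPU, 3 vCPU left
host 3: place 8 vCPU, 3 vCPU left
host 4: place 9 vCPU, 6 vCPU left
host 6: place 17 vCPU, 15 vCPU left
host 7: place 18 vCPU, 14 vCPU left
host 4: place 5 vCPU, 1 vCPU left
host 8: place 24 vCPU, 8 vCPU left
host 5: place 9 vCPU, 5 vCPU left
host 6: place 9 vCPU, 6 vCPU left
8 hosts × 32 vCPU = 256 vCPU; used 216 vCPU; unused 40 vCPU.

40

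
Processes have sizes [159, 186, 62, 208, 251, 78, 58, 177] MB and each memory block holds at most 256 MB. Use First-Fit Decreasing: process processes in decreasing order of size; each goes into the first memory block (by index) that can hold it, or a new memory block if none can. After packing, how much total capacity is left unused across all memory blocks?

Sorted descending: 251, 208, 186, 177, 159, 78, 62, 58.
Put 251 MB in memory block 1; 5 MB remain.
Put 208 MB in memory block 2; 48 MB remain.
Put 186 MB in memory block 3; 70 MB remain.
Put 177 MB in memory block 4; 79 MB remain.
Put 159 MB in memory block 5; 97 MB remain.
Put 78 MB in memory block 4; 1 MB remain.
Put 62 MB in memory block 3; 8 MB remain.
Put 58 MB in memory block 5; 39 MB remain.
5 memory blocks × 256 MB = 1280 MB; used 1179 MB; unused 101 MB.

101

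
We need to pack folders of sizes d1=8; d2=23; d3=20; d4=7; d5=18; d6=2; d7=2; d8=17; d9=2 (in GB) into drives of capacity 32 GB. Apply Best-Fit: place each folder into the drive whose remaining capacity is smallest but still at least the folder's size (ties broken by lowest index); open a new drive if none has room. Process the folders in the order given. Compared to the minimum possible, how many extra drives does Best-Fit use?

0

Best-Fit: [8,23] [20,7,2,2] [18,2] [17] → 4 drives.
Total size 99 GB; any packing needs at least ⌈99/32⌉ = 4 drives.
So 4 is already optimal.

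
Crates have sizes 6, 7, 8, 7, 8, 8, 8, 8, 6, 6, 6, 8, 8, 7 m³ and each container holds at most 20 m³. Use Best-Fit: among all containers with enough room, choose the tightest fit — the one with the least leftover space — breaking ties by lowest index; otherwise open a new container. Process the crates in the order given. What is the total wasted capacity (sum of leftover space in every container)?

6 m³ → container 1 (remaining 14 m³)
7 m³ → container 1 (remaining 7 m³)
8 m³ → container 2 (remaining 12 m³)
7 m³ → container 1 (remaining 0 m³)
8 m³ → container 2 (remaining 4 m³)
8 m³ → container 3 (remaining 12 m³)
8 m³ → container 3 (remaining 4 m³)
8 m³ → container 4 (remaining 12 m³)
6 m³ → container 4 (remaining 6 m³)
6 m³ → container 4 (remaining 0 m³)
6 m³ → container 5 (remaining 14 m³)
8 m³ → container 5 (remaining 6 m³)
8 m³ → container 6 (remaining 12 m³)
7 m³ → container 6 (remaining 5 m³)
6 containers × 20 m³ = 120 m³; used 101 m³; unused 19 m³.

19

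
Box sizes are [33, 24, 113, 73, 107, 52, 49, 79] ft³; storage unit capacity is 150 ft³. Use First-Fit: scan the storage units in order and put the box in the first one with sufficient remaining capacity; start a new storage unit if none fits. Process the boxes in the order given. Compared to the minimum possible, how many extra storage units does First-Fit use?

First-Fit: [33,24,73] [113] [107] [52,49] [79] → 5 storage units.
Total size 530 ft³; any packing needs at least ⌈530/150⌉ = 4 storage units.
An optimal packing achieves that bound: [113,33] [107,24] [79,52] [73,49] → 4 storage units.
Excess: 5 − 4 = 1.

1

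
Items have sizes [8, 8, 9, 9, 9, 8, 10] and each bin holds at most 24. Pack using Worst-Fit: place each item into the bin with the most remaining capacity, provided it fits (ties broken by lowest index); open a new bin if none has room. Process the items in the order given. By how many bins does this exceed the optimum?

1

Worst-Fit: [8,8] [9,9] [9,8] [10] → 4 bins.
Total size 61; any packing needs at least ⌈61/24⌉ = 3 bins.
An optimal packing achieves that bound: [10,9] [9,9] [8,8,8] → 3 bins.
Excess: 4 − 3 = 1.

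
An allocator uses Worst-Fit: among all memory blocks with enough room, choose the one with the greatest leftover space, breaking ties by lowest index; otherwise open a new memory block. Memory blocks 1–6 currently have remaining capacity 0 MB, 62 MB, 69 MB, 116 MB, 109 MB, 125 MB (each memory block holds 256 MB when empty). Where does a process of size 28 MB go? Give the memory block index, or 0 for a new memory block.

Memory blocks with room: memory block 2 (62 MB), memory block 3 (69 MB), memory block 4 (116 MB), memory block 5 (109 MB), memory block 6 (125 MB).
Most room is memory block 6 with 125 MB free.

6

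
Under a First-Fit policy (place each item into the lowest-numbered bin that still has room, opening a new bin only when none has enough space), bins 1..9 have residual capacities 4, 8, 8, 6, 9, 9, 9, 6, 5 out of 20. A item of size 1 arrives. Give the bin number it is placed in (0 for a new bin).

1

Bins with room: bin 1 (4), bin 2 (8), bin 3 (8), bin 4 (6), bin 5 (9), bin 6 (9), bin 7 (9), bin 8 (6), bin 9 (5).
The first with room is bin 1.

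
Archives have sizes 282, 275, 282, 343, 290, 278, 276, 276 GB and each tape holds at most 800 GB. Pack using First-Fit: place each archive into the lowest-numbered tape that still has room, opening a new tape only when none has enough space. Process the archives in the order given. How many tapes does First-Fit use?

tape 1: place 282 GB, 518 GB left
tape 1: place 275 GB, 243 GB left
tape 2: place 282 GB, 518 GB left
tape 2: place 343 GB, 175 GB left
tape 3: place 290 GB, 510 GB left
tape 3: place 278 GB, 232 GB left
tape 4: place 276 GB, 524 GB left
tape 4: place 276 GB, 248 GB left

4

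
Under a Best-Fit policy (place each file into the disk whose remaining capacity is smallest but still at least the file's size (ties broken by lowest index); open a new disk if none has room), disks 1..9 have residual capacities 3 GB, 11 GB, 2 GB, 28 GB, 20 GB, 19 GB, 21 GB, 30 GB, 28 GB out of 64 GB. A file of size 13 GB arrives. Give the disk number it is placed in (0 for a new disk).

6

Disks with room: disk 4 (28 GB), disk 5 (20 GB), disk 6 (19 GB), disk 7 (21 GB), disk 8 (30 GB), disk 9 (28 GB).
Tightest fit is disk 6 with 19 GB free.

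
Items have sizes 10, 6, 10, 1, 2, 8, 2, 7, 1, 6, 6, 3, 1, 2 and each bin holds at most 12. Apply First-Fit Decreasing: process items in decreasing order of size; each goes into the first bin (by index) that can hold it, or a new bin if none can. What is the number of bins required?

Sorted descending: 10, 10, 8, 7, 6, 6, 6, 3, 2, 2, 2, 1, 1, 1.
Put 10 in bin 1; 2 remain.
Put 10 in bin 2; 2 remain.
Put 8 in bin 3; 4 remain.
Put 7 in bin 4; 5 remain.
Put 6 in bin 5; 6 remain.
Put 6 in bin 5; 0 remain.
Put 6 in bin 6; 6 remain.
Put 3 in bin 3; 1 remain.
Put 2 in bin 1; 0 remain.
Put 2 in bin 2; 0 remain.
Put 2 in bin 4; 3 remain.
Put 1 in bin 3; 0 remain.
Put 1 in bin 4; 2 remain.
Put 1 in bin 4; 1 remain.
Final bins: [10,2] [10,2] [8,3,1] [7,2,1,1] [6,6] [6].

6 bins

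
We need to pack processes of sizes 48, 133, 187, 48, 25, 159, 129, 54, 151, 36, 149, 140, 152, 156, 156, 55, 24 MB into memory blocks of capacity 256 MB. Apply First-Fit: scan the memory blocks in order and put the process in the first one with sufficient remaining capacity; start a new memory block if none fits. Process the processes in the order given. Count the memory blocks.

10

memory block 1: place 48 MB, 208 MB left
memory block 1: place 133 MB, 75 MB left
memory block 2: place 187 MB, 69 MB left
memory block 1: place 48 MB, 27 MB left
memory block 1: place 25 MB, 2 MB left
memory block 3: place 159 MB, 97 MB left
memory block 4: place 129 MB, 127 MB left
memory block 2: place 54 MB, 15 MB left
memory block 5: place 151 MB, 105 MB left
memory block 3: place 36 MB, 61 MB left
memory block 6: place 149 MB, 107 MB left
memory block 7: place 140 MB, 116 MB left
memory block 8: place 152 MB, 104 MB left
memory block 9: place 156 MB, 100 MB left
memory block 10: place 156 MB, 100 MB left
memory block 3: place 55 MB, 6 MB left
memory block 4: place 24 MB, 103 MB left
Final memory blocks: [48,133,48,25] [187,54] [159,36,55] [129,24] [151] [149] [140] [152] [156] [156].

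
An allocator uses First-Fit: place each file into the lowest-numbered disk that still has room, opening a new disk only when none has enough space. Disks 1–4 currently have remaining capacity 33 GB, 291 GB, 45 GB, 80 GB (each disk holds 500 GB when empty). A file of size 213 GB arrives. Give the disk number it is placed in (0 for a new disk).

Disks with room: disk 2 (291 GB).
The first with room is disk 2.

2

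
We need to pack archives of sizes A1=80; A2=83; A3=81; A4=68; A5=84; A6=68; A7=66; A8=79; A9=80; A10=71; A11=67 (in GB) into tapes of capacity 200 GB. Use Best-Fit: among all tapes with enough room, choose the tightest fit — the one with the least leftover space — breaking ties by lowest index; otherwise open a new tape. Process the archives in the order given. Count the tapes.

6 tapes

Put A1 (80 GB) in tape 1; 120 GB remain.
Put A2 (83 GB) in tape 1; 37 GB remain.
Put A3 (81 GB) in tape 2; 119 GB remain.
Put A4 (68 GB) in tape 2; 51 GB remain.
Put A5 (84 GB) in tape 3; 116 GB remain.
Put A6 (68 GB) in tape 3; 48 GB remain.
Put A7 (66 GB) in tape 4; 134 GB remain.
Put A8 (79 GB) in tape 4; 55 GB remain.
Put A9 (80 GB) in tape 5; 120 GB remain.
Put A10 (71 GB) in tape 5; 49 GB remain.
Put A11 (67 GB) in tape 6; 133 GB remain.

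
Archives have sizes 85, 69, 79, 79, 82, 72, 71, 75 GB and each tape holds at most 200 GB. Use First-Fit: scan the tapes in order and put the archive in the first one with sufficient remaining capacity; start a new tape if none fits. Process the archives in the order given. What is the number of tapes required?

85 GB → tape 1 (remaining 115 GB)
69 GB → tape 1 (remaining 46 GB)
79 GB → tape 2 (remaining 121 GB)
79 GB → tape 2 (remaining 42 GB)
82 GB → tape 3 (remaining 118 GB)
72 GB → tape 3 (remaining 46 GB)
71 GB → tape 4 (remaining 129 GB)
75 GB → tape 4 (remaining 54 GB)

4 tapes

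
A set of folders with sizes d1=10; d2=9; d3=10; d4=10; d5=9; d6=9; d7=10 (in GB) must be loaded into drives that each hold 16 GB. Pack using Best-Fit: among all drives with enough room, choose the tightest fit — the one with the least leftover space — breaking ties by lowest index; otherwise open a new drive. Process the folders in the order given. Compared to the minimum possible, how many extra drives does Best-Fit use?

Best-Fit: [10] [9] [10] [10] [9] [9] [10] → 7 drives.
7 folders exceed 8 GB (half the capacity), and no two of those can share a drive, so at least 7 drives are needed.
So 7 is already optimal.

0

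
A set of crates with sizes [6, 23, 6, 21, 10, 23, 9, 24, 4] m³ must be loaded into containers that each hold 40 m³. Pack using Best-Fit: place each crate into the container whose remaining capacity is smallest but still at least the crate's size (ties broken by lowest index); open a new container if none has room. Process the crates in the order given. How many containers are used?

4 containers

6 m³ → container 1 (remaining 34 m³)
23 m³ → container 1 (remaining 11 m³)
6 m³ → container 1 (remaining 5 m³)
21 m³ → container 2 (remaining 19 m³)
10 m³ → container 2 (remaining 9 m³)
23 m³ → container 3 (remaining 17 m³)
9 m³ → container 2 (remaining 0 m³)
24 m³ → container 4 (remaining 16 m³)
4 m³ → container 1 (remaining 1 m³)
Final containers: [6,23,6,4] [21,10,9] [23] [24].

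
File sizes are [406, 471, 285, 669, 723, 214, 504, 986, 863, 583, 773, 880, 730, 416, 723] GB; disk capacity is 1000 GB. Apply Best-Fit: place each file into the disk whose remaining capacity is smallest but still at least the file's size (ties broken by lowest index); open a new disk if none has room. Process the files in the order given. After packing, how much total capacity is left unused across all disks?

1774

Put 406 GB in disk 1; 594 GB remain.
Put 471 GB in disk 1; 123 GB remain.
Put 285 GB in disk 2; 715 GB remain.
Put 669 GB in disk 2; 46 GB remain.
Put 723 GB in disk 3; 277 GB remain.
Put 214 GB in disk 3; 63 GB remain.
Put 504 GB in disk 4; 496 GB remain.
Put 986 GB in disk 5; 14 GB remain.
Put 863 GB in disk 6; 137 GB remain.
Put 583 GB in disk 7; 417 GB remain.
Put 773 GB in disk 8; 227 GB remain.
Put 880 GB in disk 9; 120 GB remain.
Put 730 GB in disk 10; 270 GB remain.
Put 416 GB in disk 7; 1 GB remain.
Put 723 GB in disk 11; 277 GB remain.
11 disks × 1000 GB = 11000 GB; used 9226 GB; unused 1774 GB.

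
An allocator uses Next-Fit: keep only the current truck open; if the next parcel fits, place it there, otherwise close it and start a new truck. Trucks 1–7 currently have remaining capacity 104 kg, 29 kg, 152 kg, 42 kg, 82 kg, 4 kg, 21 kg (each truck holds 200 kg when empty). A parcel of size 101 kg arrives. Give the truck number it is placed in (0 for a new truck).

0

Next-Fit only looks at truck 7, which has 21 kg free.
101 kg does not fit, so a new truck is opened.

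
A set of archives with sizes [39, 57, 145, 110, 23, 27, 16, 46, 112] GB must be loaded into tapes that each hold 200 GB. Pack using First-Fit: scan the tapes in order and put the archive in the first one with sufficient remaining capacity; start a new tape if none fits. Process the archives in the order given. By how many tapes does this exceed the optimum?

1

First-Fit: [39,57,23,27,16] [145,46] [110] [112] → 4 tapes.
Total size 575 GB; any packing needs at least ⌈575/200⌉ = 3 tapes.
An optimal packing achieves that bound: [145,46] [112,57,27] [110,39,23,16] → 3 tapes.
Excess: 4 − 3 = 1.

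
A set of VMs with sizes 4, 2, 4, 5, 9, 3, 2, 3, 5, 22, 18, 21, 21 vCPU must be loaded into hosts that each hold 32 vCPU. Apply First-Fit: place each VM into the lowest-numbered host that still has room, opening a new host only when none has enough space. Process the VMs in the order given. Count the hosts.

4 vCPU → host 1 (remaining 28 vCPU)
2 vCPU → host 1 (remaining 26 vCPU)
4 vCPU → host 1 (remaining 22 vCPU)
5 vCPU → host 1 (remaining 17 vCPU)
9 vCPU → host 1 (remaining 8 vCPU)
3 vCPU → host 1 (remaining 5 vCPU)
2 vCPU → host 1 (remaining 3 vCPU)
3 vCPU → host 1 (remaining 0 vCPU)
5 vCPU → host 2 (remaining 27 vCPU)
22 vCPU → host 2 (remaining 5 vCPU)
18 vCPU → host 3 (remaining 14 vCPU)
21 vCPU → host 4 (remaining 11 vCPU)
21 vCPU → host 5 (remaining 11 vCPU)
Final hosts: [4,2,4,5,9,3,2,3] [5,22] [18] [21] [21].

5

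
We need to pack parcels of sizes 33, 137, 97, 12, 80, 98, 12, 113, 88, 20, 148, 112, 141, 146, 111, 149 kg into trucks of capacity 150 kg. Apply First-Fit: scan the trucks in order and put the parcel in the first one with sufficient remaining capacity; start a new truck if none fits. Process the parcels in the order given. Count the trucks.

12

Put 33 kg in truck 1; 117 kg remain.
Put 137 kg in truck 2; 13 kg remain.
Put 97 kg in truck 1; 20 kg remain.
Put 12 kg in truck 1; 8 kg remain.
Put 80 kg in truck 3; 70 kg remain.
Put 98 kg in truck 4; 52 kg remain.
Put 12 kg in truck 2; 1 kg remain.
Put 113 kg in truck 5; 37 kg remain.
Put 88 kg in truck 6; 62 kg remain.
Put 20 kg in truck 3; 50 kg remain.
Put 148 kg in truck 7; 2 kg remain.
Put 112 kg in truck 8; 38 kg remain.
Put 141 kg in truck 9; 9 kg remain.
Put 146 kg in truck 10; 4 kg remain.
Put 111 kg in truck 11; 39 kg remain.
Put 149 kg in truck 12; 1 kg remain.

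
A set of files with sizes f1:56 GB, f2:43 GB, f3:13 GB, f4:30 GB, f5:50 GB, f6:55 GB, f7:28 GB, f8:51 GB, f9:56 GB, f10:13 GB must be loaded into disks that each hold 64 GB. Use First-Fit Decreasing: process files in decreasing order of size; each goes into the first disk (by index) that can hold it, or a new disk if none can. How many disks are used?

7 disks

Sorted descending: 56, 56, 55, 51, 50, 43, 30, 28, 13, 13.
Put 56 GB in disk 1; 8 GB remain.
Put 56 GB in disk 2; 8 GB remain.
Put 55 GB in disk 3; 9 GB remain.
Put 51 GB in disk 4; 13 GB remain.
Put 50 GB in disk 5; 14 GB remain.
Put 43 GB in disk 6; 21 GB remain.
Put 30 GB in disk 7; 34 GB remain.
Put 28 GB in disk 7; 6 GB remain.
Put 13 GB in disk 4; 0 GB remain.
Put 13 GB in disk 5; 1 GB remain.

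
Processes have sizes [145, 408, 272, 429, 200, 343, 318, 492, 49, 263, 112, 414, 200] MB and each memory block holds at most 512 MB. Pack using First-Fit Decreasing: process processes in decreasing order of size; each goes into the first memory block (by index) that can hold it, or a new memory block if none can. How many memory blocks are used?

8 memory blocks

Sorted descending: 492, 429, 414, 408, 343, 318, 272, 263, 200, 200, 145, 112, 49.
492 MB → memory block 1 (remaining 20 MB)
429 MB → memory block 2 (remaining 83 MB)
414 MB → memory block 3 (remaining 98 MB)
408 MB → memory block 4 (remaining 104 MB)
343 MB → memory block 5 (remaining 169 MB)
318 MB → memory block 6 (remaining 194 MB)
272 MB → memory block 7 (remaining 240 MB)
263 MB → memory block 8 (remaining 249 MB)
200 MB → memory block 7 (remaining 40 MB)
200 MB → memory block 8 (remaining 49 MB)
145 MB → memory block 5 (remaining 24 MB)
112 MB → memory block 6 (remaining 82 MB)
49 MB → memory block 2 (remaining 34 MB)
Final memory blocks: [492] [429,49] [414] [408] [343,145] [318,112] [272,200] [263,200].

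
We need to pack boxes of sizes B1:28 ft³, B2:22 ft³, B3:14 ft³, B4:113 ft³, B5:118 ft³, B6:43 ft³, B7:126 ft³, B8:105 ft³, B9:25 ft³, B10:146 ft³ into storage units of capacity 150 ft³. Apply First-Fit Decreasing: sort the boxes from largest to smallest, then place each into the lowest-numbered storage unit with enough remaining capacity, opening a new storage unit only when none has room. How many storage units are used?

6

Sorted descending: 146, 126, 118, 113, 105, 43, 28, 25, 22, 14.
storage unit 1: place 146 ft³, 4 ft³ left
storage unit 2: place 126 ft³, 24 ft³ left
storage unit 3: place 118 ft³, 32 ft³ left
storage unit 4: place 113 ft³, 37 ft³ left
storage unit 5: place 105 ft³, 45 ft³ left
storage unit 5: place 43 ft³, 2 ft³ left
storage unit 3: place 28 ft³, 4 ft³ left
storage unit 4: place 25 ft³, 12 ft³ left
storage unit 2: place 22 ft³, 2 ft³ left
storage unit 6: place 14 ft³, 136 ft³ left
Final storage units: [146] [126,22] [118,28] [113,25] [105,43] [14].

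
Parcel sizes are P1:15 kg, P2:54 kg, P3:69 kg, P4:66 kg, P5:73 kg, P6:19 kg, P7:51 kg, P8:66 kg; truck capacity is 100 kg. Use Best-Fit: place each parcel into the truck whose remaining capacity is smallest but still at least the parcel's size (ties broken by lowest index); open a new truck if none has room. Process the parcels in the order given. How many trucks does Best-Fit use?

P1 (15 kg) → truck 1 (remaining 85 kg)
P2 (54 kg) → truck 1 (remaining 31 kg)
P3 (69 kg) → truck 2 (remaining 31 kg)
P4 (66 kg) → truck 3 (remaining 34 kg)
P5 (73 kg) → truck 4 (remaining 27 kg)
P6 (19 kg) → truck 4 (remaining 8 kg)
P7 (51 kg) → truck 5 (remaining 49 kg)
P8 (66 kg) → truck 6 (remaining 34 kg)

6 trucks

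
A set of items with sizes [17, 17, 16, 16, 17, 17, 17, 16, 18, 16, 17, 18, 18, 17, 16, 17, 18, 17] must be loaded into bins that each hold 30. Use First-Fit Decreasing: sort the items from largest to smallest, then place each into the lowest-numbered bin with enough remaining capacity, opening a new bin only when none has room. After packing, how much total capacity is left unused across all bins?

235

Sorted descending: 18, 18, 18, 18, 17, 17, 17, 17, 17, 17, 17, 17, 17, 16, 16, 16, 16, 16.
18 → bin 1 (remaining 12)
18 → bin 2 (remaining 12)
18 → bin 3 (remaining 12)
18 → bin 4 (remaining 12)
17 → bin 5 (remaining 13)
17 → bin 6 (remaining 13)
17 → bin 7 (remaining 13)
17 → bin 8 (remaining 13)
17 → bin 9 (remaining 13)
17 → bin 10 (remaining 13)
17 → bin 11 (remaining 13)
17 → bin 12 (remaining 13)
17 → bin 13 (remaining 13)
16 → bin 14 (remaining 14)
16 → bin 15 (remaining 14)
16 → bin 16 (remaining 14)
16 → bin 17 (remaining 14)
16 → bin 18 (remaining 14)
18 bins × 30 = 540; used 305; unused 235.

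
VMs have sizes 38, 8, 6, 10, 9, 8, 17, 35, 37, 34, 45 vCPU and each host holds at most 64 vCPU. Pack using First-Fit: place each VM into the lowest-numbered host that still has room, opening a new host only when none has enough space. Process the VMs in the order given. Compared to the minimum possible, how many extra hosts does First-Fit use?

1

First-Fit: [38,8,6,10] [9,8,17] [35] [37] [34] [45] → 6 hosts.
5 VMs exceed 32 vCPU (half the capacity), and no two of those can share a host, so at least 5 hosts are needed.
An optimal packing achieves that bound: [45,17] [38,10,9,6] [37,8,8] [35] [34] → 5 hosts.
Excess: 6 − 5 = 1.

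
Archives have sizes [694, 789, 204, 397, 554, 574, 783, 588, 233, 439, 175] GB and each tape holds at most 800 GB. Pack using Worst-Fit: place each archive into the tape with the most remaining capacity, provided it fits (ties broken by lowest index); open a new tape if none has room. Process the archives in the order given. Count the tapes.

694 GB → tape 1 (remaining 106 GB)
789 GB → tape 2 (remaining 11 GB)
204 GB → tape 3 (remaining 596 GB)
397 GB → tape 3 (remaining 199 GB)
554 GB → tape 4 (remaining 246 GB)
574 GB → tape 5 (remaining 226 GB)
783 GB → tape 6 (remaining 17 GB)
588 GB → tape 7 (remaining 212 GB)
233 GB → tape 4 (remaining 13 GB)
439 GB → tape 8 (remaining 361 GB)
175 GB → tape 8 (remaining 186 GB)
Final tapes: [694] [789] [204,397] [554,233] [574] [783] [588] [439,175].

8 tapes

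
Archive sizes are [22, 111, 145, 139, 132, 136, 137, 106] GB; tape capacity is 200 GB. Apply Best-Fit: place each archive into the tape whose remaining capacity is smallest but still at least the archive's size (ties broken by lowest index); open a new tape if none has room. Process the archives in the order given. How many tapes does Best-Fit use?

7

22 GB → tape 1 (remaining 178 GB)
111 GB → tape 1 (remaining 67 GB)
145 GB → tape 2 (remaining 55 GB)
139 GB → tape 3 (remaining 61 GB)
132 GB → tape 4 (remaining 68 GB)
136 GB → tape 5 (remaining 64 GB)
137 GB → tape 6 (remaining 63 GB)
106 GB → tape 7 (remaining 94 GB)
Final tapes: [22,111] [145] [139] [132] [136] [137] [106].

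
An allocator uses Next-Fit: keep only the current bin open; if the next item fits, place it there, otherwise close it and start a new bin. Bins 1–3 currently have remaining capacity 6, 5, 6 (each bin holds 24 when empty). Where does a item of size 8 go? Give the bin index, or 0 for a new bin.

Next-Fit only looks at bin 3, which has 6 free.
8 does not fit, so a new bin is opened.

0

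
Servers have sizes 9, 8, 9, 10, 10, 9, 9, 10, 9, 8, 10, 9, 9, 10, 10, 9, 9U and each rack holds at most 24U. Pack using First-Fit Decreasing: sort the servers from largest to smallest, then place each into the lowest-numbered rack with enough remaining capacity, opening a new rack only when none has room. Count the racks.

9

Sorted descending: 10, 10, 10, 10, 10, 10, 9, 9, 9, 9, 9, 9, 9, 9, 9, 8, 8.
rack 1: place 10U, 14U left
rack 1: place 10U, 4U left
rack 2: place 10U, 14U left
rack 2: place 10U, 4U left
rack 3: place 10U, 14U left
rack 3: place 10U, 4U left
rack 4: place 9U, 15U left
rack 4: place 9U, 6U left
rack 5: place 9U, 15U left
rack 5: place 9U, 6U left
rack 6: place 9U, 15U left
rack 6: place 9U, 6U left
rack 7: place 9U, 15U left
rack 7: place 9U, 6U left
rack 8: place 9U, 15U left
rack 8: place 8U, 7U left
rack 9: place 8U, 16U left
Final racks: [10,10] [10,10] [10,10] [9,9] [9,9] [9,9] [9,9] [9,8] [8].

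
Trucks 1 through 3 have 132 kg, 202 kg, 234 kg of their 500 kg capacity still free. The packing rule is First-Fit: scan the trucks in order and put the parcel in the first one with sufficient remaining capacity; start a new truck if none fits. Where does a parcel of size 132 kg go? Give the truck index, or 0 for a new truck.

1

Trucks with room: truck 1 (132 kg), truck 2 (202 kg), truck 3 (234 kg).
The first with room is truck 1.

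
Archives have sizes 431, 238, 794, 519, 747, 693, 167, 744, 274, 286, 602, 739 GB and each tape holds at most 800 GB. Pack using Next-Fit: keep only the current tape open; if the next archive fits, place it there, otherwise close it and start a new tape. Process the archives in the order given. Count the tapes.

Put 431 GB in tape 1; 369 GB remain.
Put 238 GB in tape 1; 131 GB remain.
Put 794 GB in tape 2; 6 GB remain.
Put 519 GB in tape 3; 281 GB remain.
Put 747 GB in tape 4; 53 GB remain.
Put 693 GB in tape 5; 107 GB remain.
Put 167 GB in tape 6; 633 GB remain.
Put 744 GB in tape 7; 56 GB remain.
Put 274 GB in tape 8; 526 GB remain.
Put 286 GB in tape 8; 240 GB remain.
Put 602 GB in tape 9; 198 GB remain.
Put 739 GB in tape 10; 61 GB remain.
Final tapes: [431,238] [794] [519] [747] [693] [167] [744] [274,286] [602] [739].

10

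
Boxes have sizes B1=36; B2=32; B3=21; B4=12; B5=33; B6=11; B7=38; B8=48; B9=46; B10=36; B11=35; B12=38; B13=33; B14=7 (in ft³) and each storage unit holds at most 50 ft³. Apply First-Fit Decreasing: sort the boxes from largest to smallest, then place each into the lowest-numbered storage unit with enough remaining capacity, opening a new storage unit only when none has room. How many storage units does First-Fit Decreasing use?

Sorted descending: 48, 46, 38, 38, 36, 36, 35, 33, 33, 32, 21, 12, 11, 7.
Put 48 ft³ in storage unit 1; 2 ft³ remain.
Put 46 ft³ in storage unit 2; 4 ft³ remain.
Put 38 ft³ in storage unit 3; 12 ft³ remain.
Put 38 ft³ in storage unit 4; 12 ft³ remain.
Put 36 ft³ in storage unit 5; 14 ft³ remain.
Put 36 ft³ in storage unit 6; 14 ft³ remain.
Put 35 ft³ in storage unit 7; 15 ft³ remain.
Put 33 ft³ in storage unit 8; 17 ft³ remain.
Put 33 ft³ in storage unit 9; 17 ft³ remain.
Put 32 ft³ in storage unit 10; 18 ft³ remain.
Put 21 ft³ in storage unit 11; 29 ft³ remain.
Put 12 ft³ in storage unit 3; 0 ft³ remain.
Put 11 ft³ in storage unit 4; 1 ft³ remain.
Put 7 ft³ in storage unit 5; 7 ft³ remain.
Final storage units: [48] [46] [38,12] [38,11] [36,7] [36] [35] [33] [33] [32] [21].

11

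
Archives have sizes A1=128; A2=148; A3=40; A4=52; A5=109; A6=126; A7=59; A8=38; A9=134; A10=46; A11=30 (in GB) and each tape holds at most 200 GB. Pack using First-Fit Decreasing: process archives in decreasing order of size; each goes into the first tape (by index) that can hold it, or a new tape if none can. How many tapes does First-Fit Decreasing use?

Sorted descending: 148, 134, 128, 126, 109, 59, 52, 46, 40, 38, 30.
Put 148 GB in tape 1; 52 GB remain.
Put 134 GB in tape 2; 66 GB remain.
Put 128 GB in tape 3; 72 GB remain.
Put 126 GB in tape 4; 74 GB remain.
Put 109 GB in tape 5; 91 GB remain.
Put 59 GB in tape 2; 7 GB remain.
Put 52 GB in tape 1; 0 GB remain.
Put 46 GB in tape 3; 26 GB remain.
Put 40 GB in tape 4; 34 GB remain.
Put 38 GB in tape 5; 53 GB remain.
Put 30 GB in tape 4; 4 GB remain.
Final tapes: [148,52] [134,59] [128,46] [126,40,30] [109,38].

5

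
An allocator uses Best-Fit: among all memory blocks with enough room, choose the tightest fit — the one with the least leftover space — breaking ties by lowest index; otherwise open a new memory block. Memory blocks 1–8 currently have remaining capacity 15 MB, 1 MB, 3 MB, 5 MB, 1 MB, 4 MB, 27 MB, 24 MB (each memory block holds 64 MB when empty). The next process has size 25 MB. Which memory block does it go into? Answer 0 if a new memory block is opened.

7

Memory blocks with room: memory block 7 (27 MB).
Tightest fit is memory block 7 with 27 MB free.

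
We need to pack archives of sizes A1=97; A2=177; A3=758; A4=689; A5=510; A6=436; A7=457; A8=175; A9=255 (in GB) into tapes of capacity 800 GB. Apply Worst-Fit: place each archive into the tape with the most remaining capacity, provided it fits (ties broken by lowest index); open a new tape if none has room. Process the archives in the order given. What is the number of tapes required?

5

A1 (97 GB) → tape 1 (remaining 703 GB)
A2 (177 GB) → tape 1 (remaining 526 GB)
A3 (758 GB) → tape 2 (remaining 42 GB)
A4 (689 GB) → tape 3 (remaining 111 GB)
A5 (510 GB) → tape 1 (remaining 16 GB)
A6 (436 GB) → tape 4 (remaining 364 GB)
A7 (457 GB) → tape 5 (remaining 343 GB)
A8 (175 GB) → tape 4 (remaining 189 GB)
A9 (255 GB) → tape 5 (remaining 88 GB)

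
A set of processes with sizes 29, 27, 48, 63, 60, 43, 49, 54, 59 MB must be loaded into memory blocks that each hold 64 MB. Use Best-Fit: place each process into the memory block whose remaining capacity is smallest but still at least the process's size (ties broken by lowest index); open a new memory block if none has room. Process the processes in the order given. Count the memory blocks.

8

29 MB → memory block 1 (remaining 35 MB)
27 MB → memory block 1 (remaining 8 MB)
48 MB → memory block 2 (remaining 16 MB)
63 MB → memory block 3 (remaining 1 MB)
60 MB → memory block 4 (remaining 4 MB)
43 MB → memory block 5 (remaining 21 MB)
49 MB → memory block 6 (remaining 15 MB)
54 MB → memory block 7 (remaining 10 MB)
59 MB → memory block 8 (remaining 5 MB)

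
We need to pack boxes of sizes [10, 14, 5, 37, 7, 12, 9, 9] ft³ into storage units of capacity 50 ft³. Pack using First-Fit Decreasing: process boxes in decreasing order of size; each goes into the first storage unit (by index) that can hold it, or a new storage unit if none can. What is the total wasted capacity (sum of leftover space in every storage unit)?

Sorted descending: 37, 14, 12, 10, 9, 9, 7, 5.
37 ft³ → storage unit 1 (remaining 13 ft³)
14 ft³ → storage unit 2 (remaining 36 ft³)
12 ft³ → storage unit 1 (remaining 1 ft³)
10 ft³ → storage unit 2 (remaining 26 ft³)
9 ft³ → storage unit 2 (remaining 17 ft³)
9 ft³ → storage unit 2 (remaining 8 ft³)
7 ft³ → storage unit 2 (remaining 1 ft³)
5 ft³ → storage unit 3 (remaining 45 ft³)
3 storage units × 50 ft³ = 150 ft³; used 103 ft³; unused 47 ft³.

47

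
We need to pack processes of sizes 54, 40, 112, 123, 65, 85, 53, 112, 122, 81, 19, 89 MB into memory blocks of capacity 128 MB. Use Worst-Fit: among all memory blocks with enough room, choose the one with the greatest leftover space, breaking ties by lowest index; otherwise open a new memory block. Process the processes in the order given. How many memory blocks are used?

9

54 MB → memory block 1 (remaining 74 MB)
40 MB → memory block 1 (remaining 34 MB)
112 MB → memory block 2 (remaining 16 MB)
123 MB → memory block 3 (remaining 5 MB)
65 MB → memory block 4 (remaining 63 MB)
85 MB → memory block 5 (remaining 43 MB)
53 MB → memory block 4 (remaining 10 MB)
112 MB → memory block 6 (remaining 16 MB)
122 MB → memory block 7 (remaining 6 MB)
81 MB → memory block 8 (remaining 47 MB)
19 MB → memory block 8 (remaining 28 MB)
89 MB → memory block 9 (remaining 39 MB)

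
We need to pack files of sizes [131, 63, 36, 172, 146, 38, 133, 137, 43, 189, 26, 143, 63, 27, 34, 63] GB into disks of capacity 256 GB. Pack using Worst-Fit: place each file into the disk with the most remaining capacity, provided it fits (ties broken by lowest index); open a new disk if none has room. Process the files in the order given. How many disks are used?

Put 131 GB in disk 1; 125 GB remain.
Put 63 GB in disk 1; 62 GB remain.
Put 36 GB in disk 1; 26 GB remain.
Put 172 GB in disk 2; 84 GB remain.
Put 146 GB in disk 3; 110 GB remain.
Put 38 GB in disk 3; 72 GB remain.
Put 133 GB in disk 4; 123 GB remain.
Put 137 GB in disk 5; 119 GB remain.
Put 43 GB in disk 4; 80 GB remain.
Put 189 GB in disk 6; 67 GB remain.
Put 26 GB in disk 5; 93 GB remain.
Put 143 GB in disk 7; 113 GB remain.
Put 63 GB in disk 7; 50 GB remain.
Put 27 GB in disk 5; 66 GB remain.
Put 34 GB in disk 2; 50 GB remain.
Put 63 GB in disk 4; 17 GB remain.

7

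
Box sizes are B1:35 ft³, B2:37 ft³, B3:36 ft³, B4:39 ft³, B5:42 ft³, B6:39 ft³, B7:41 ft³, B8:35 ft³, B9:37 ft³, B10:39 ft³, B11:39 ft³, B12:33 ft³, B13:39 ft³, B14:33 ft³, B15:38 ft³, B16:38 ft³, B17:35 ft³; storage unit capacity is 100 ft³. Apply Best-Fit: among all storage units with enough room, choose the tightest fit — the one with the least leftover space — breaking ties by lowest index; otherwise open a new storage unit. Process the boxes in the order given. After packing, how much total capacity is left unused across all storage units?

265

storage unit 1: place B1 (35 ft³), 65 ft³ left
storage unit 1: place B2 (37 ft³), 28 ft³ left
storage unit 2: place B3 (36 ft³), 64 ft³ left
storage unit 2: place B4 (39 ft³), 25 ft³ left
storage unit 3: place B5 (42 ft³), 58 ft³ left
storage unit 3: place B6 (39 ft³), 19 ft³ left
storage unit 4: place B7 (41 ft³), 59 ft³ left
storage unit 4: place B8 (35 ft³), 24 ft³ left
storage unit 5: place B9 (37 ft³), 63 ft³ left
storage unit 5: place B10 (39 ft³), 24 ft³ left
storage unit 6: place B11 (39 ft³), 61 ft³ left
storage unit 6: place B12 (33 ft³), 28 ft³ left
storage unit 7: place B13 (39 ft³), 61 ft³ left
storage unit 7: place B14 (33 ft³), 28 ft³ left
storage unit 8: place B15 (38 ft³), 62 ft³ left
storage unit 8: place B16 (38 ft³), 24 ft³ left
storage unit 9: place B17 (35 ft³), 65 ft³ left
9 storage units × 100 ft³ = 900 ft³; used 635 ft³; unused 265 ft³.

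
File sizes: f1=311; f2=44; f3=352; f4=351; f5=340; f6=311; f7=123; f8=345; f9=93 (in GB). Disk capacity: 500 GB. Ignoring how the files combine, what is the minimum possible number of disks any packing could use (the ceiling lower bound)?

5

Total size = 311 + 44 + 352 + 351 + 340 + 311 + 123 + 345 + 93 = 2270 GB.
⌈2270 / 500⌉ = 5.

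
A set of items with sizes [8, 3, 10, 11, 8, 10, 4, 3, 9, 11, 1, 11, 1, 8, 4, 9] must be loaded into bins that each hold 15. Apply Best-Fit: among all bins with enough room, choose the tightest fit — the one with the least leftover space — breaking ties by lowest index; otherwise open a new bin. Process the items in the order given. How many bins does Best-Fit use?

8 → bin 1 (remaining 7)
3 → bin 1 (remaining 4)
10 → bin 2 (remaining 5)
11 → bin 3 (remaining 4)
8 → bin 4 (remaining 7)
10 → bin 5 (remaining 5)
4 → bin 1 (remaining 0)
3 → bin 3 (remaining 1)
9 → bin 6 (remaining 6)
11 → bin 7 (remaining 4)
1 → bin 3 (remaining 0)
11 → bin 8 (remaining 4)
1 → bin 7 (remaining 3)
8 → bin 9 (remaining 7)
4 → bin 8 (remaining 0)
9 → bin 10 (remaining 6)
Final bins: [8,3,4] [10] [11,3,1] [8] [10] [9] [11,1] [11,4] [8] [9].

10 bins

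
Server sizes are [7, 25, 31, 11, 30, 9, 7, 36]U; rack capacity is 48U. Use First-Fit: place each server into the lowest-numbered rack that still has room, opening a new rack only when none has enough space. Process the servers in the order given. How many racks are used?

rack 1: place 7U, 41U left
rack 1: place 25U, 16U left
rack 2: place 31U, 17U left
rack 1: place 11U, 5U left
rack 3: place 30U, 18U left
rack 2: place 9U, 8U left
rack 2: place 7U, 1U left
rack 4: place 36U, 12U left

4 racks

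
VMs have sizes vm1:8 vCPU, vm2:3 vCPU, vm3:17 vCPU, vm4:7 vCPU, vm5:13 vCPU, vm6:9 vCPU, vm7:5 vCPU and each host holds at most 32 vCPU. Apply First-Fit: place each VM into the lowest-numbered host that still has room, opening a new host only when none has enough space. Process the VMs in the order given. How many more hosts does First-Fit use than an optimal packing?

1

First-Fit: [8,3,17] [7,13,9] [5] → 3 hosts.
Total size 62 vCPU; any packing needs at least ⌈62/32⌉ = 2 hosts.
An optimal packing achieves that bound: [17,13] [9,8,7,5,3] → 2 hosts.
Excess: 3 − 2 = 1.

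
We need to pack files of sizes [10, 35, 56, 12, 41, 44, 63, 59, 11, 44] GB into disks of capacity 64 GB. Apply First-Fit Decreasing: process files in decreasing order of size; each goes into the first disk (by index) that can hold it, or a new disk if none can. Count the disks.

Sorted descending: 63, 59, 56, 44, 44, 41, 35, 12, 11, 10.
63 GB → disk 1 (remaining 1 GB)
59 GB → disk 2 (remaining 5 GB)
56 GB → disk 3 (remaining 8 GB)
44 GB → disk 4 (remaining 20 GB)
44 GB → disk 5 (remaining 20 GB)
41 GB → disk 6 (remaining 23 GB)
35 GB → disk 7 (remaining 29 GB)
12 GB → disk 4 (remaining 8 GB)
11 GB → disk 5 (remaining 9 GB)
10 GB → disk 6 (remaining 13 GB)

7 disks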